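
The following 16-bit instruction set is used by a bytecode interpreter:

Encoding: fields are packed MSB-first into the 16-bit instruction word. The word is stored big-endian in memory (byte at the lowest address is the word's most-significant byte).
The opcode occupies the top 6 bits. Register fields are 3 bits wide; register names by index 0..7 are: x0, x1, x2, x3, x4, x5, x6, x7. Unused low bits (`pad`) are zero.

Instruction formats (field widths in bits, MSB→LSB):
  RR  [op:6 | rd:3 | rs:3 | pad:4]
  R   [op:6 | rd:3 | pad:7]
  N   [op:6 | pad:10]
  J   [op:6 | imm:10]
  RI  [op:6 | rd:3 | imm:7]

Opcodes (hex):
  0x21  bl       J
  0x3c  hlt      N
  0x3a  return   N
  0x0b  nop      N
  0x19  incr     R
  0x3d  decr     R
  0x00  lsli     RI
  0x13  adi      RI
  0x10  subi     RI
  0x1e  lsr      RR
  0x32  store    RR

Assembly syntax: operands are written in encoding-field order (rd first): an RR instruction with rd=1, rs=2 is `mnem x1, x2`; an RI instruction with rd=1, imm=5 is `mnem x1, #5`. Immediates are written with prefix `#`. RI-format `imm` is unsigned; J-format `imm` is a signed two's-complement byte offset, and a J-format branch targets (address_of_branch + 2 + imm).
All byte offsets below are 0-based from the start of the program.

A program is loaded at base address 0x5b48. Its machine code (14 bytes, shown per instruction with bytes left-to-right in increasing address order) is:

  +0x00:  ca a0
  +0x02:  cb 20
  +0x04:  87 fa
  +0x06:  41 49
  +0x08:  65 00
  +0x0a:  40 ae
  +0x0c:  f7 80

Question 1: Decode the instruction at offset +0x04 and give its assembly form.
[04] 87 fa → 0x87fa
  opcode bits[15:10]=0x21: bl/J
  imm: (w>>0)&0x3ff=0x3fa (s10→-6) → #-6

bl #-6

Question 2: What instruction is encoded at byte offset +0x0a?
off 0x0a: read 40 ae as big → 0x40ae
  opcode bits[15:10]=0x10: subi/RI
  rd: (w>>7)&0x7=0x1 → x1
  imm: (w>>0)&0x7f=0x2e → #46

subi x1, #46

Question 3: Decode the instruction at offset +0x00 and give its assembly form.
@+00  big-endian(ca a0) = 0xcaa0
  op=0xcaa0>>10=0x32 ⇒ store (RR)
  rd@[9:7]=0x5 ⇒ x5
  rs@[6:4]=0x2 ⇒ x2

store x5, x2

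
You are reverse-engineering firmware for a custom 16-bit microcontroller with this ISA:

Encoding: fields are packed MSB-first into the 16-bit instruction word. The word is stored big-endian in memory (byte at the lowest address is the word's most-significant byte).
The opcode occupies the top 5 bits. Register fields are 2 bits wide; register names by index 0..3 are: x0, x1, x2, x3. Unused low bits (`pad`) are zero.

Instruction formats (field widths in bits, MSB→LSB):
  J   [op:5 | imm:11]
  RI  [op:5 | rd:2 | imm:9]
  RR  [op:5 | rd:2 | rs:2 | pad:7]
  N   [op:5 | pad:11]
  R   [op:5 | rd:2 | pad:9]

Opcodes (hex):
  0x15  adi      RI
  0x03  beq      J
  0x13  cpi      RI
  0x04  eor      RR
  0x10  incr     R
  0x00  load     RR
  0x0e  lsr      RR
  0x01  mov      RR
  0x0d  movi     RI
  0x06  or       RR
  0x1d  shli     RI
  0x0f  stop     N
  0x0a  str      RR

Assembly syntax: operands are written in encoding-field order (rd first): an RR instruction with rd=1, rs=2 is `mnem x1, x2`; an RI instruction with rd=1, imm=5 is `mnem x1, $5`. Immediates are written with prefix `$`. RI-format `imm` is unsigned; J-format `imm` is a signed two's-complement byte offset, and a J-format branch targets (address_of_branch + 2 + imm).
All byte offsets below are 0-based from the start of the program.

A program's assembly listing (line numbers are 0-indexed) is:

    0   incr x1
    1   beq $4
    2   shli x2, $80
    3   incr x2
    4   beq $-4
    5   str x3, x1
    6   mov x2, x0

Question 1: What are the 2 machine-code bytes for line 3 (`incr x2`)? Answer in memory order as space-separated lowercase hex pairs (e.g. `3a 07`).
84 00

line 3 (incr): pack op=0x10:5|rd=2:2|pad=0:9 = 0x8400; big→ 84 00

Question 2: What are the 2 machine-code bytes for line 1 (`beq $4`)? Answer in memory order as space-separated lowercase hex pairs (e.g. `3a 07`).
18 04

L1: beq op=0x3:5|imm=4:11 ⇒ 0x1804 ⇒ big 18 04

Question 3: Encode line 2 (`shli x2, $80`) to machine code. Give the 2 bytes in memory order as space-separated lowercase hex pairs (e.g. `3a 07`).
ec 50

line 2 (shli): pack op=0x1d:5|rd=2:2|imm=80:9 = 0xec50; big→ ec 50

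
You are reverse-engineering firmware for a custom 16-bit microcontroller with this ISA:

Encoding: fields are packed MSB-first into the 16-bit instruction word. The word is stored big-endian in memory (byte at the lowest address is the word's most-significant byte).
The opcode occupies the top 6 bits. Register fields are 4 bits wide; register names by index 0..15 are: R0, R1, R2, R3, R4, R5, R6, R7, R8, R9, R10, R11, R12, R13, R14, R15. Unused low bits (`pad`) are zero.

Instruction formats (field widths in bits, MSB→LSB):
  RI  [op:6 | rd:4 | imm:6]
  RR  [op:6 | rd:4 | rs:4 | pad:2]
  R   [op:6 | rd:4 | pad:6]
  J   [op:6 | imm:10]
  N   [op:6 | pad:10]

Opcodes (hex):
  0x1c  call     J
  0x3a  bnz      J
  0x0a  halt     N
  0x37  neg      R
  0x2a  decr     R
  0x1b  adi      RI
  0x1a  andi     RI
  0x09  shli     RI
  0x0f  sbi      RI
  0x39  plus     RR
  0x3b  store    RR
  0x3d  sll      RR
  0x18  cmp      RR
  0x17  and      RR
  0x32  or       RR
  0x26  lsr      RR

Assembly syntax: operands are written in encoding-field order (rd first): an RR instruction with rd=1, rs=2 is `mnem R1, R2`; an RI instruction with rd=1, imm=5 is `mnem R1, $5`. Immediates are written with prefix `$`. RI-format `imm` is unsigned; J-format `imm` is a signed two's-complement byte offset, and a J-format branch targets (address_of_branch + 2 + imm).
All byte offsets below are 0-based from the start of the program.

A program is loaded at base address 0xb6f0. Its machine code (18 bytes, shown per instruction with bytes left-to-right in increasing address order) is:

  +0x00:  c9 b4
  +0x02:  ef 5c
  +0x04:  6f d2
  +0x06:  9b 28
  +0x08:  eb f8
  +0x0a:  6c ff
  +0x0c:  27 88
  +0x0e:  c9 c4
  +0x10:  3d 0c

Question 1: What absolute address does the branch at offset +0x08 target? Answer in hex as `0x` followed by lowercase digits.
@+08  big-endian(eb f8) = 0xebf8
  op=0xebf8>>10=0x3a ⇒ bnz (J)
  imm@[9:0]=0x3f8 (s10→-8) ⇒ $-8
  target = base 0xb6f0 + off 0x08 + 2 + imm -8 = 0xb6f2

0xb6f2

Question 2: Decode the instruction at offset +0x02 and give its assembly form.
off 0x02: read ef 5c as big → 0xef5c
  top 6b → 0x3b → store [RR]
  rd: (w>>6)&0xf=0xd → R13
  rs: (w>>2)&0xf=0x7 → R7

store R13, R7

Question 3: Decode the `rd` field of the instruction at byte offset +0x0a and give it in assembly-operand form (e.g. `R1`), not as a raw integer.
R3

off 0x0a: read 6c ff as big → 0x6cff
  opcode bits[15:10]=0x1b: adi/RI
  rd@[9:6]=0x3 ⇒ R3
  imm@[5:0]=0x3f ⇒ $63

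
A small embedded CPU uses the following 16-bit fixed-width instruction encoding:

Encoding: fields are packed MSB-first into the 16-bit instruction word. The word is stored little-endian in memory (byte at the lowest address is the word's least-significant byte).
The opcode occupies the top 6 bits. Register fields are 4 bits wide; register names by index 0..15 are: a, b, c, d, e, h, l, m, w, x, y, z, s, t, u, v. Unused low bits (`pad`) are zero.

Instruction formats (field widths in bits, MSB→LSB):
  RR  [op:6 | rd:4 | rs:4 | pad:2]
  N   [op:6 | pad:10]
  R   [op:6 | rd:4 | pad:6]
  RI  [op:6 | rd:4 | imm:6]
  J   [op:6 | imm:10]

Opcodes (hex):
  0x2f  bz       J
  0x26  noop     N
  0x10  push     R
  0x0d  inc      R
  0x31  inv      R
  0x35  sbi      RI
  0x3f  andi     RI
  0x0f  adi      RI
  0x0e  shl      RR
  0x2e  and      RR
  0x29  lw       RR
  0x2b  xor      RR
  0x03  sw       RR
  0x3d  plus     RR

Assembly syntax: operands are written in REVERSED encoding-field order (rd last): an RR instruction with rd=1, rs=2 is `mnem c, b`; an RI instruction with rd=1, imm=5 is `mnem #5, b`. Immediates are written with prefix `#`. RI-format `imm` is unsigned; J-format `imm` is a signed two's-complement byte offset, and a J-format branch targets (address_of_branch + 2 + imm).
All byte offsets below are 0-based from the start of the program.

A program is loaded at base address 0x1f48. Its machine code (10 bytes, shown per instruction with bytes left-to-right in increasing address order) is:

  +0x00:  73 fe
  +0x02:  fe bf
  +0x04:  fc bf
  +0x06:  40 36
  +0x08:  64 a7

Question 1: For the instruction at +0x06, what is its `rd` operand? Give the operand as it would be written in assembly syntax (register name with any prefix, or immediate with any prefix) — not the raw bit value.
off 0x06: read 40 36 as little → 0x3640
  opcode bits[15:10]=0xd: inc/R
  rd: (w>>6)&0xf=0x9 → x

x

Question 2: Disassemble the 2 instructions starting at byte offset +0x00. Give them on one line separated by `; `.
andi #51, x; bz #-2

[00] 73 fe → 0xfe73
  opcode bits[15:10]=0x3f: andi/RI
  [9:6] rd=9 = x
  [5:0] imm=51 = #51
[02] fe bf → 0xbffe
  opcode bits[15:10]=0x2f: bz/J
  [9:0] imm=1022 (s10→-2) = #-2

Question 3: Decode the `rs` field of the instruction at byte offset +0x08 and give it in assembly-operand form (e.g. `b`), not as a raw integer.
+0x08: 64 a7 ⇒ word 0xa764 (little)
  op=0xa764>>10=0x29 ⇒ lw (RR)
  [9:6] rd=13 = t
  [5:2] rs=9 = x

x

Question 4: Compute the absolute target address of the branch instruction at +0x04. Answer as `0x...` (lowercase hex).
off 0x04: read fc bf as little → 0xbffc
  opcode bits[15:10]=0x2f: bz/J
  imm: (w>>0)&0x3ff=0x3fc (s10→-4) → #-4
  target = base 0x1f48 + off 0x04 + 2 + imm -4 = 0x1f4a

0x1f4a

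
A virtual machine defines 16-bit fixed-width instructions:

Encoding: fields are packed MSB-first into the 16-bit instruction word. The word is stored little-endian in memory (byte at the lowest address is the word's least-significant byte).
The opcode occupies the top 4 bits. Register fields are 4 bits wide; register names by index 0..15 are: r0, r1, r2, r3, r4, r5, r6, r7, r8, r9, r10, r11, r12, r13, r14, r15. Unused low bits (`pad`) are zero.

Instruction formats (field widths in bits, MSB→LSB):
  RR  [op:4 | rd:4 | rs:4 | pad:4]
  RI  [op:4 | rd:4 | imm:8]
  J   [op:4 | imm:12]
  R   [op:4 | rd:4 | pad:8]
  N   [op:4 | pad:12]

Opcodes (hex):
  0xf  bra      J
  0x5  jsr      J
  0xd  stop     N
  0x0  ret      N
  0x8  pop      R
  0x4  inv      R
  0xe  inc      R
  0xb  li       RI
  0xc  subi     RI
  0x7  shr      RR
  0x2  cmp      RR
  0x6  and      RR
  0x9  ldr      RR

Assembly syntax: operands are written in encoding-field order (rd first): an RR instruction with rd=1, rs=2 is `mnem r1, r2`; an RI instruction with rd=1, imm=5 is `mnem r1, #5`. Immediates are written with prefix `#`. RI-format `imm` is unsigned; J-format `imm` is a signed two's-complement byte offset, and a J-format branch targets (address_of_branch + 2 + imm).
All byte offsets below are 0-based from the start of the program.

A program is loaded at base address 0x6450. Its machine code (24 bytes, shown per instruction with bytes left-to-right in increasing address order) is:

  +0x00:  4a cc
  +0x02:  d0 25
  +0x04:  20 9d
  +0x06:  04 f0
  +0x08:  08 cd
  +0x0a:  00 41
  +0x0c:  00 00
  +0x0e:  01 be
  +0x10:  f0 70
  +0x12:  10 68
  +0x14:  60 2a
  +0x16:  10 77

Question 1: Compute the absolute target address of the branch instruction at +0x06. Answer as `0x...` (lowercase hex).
@+06  little-endian(04 f0) = 0xf004
  top 4b → 0xf → bra [J]
  imm@[11:0]=0x4 ⇒ #4
  target = base 0x6450 + off 0x06 + 2 + imm 4 = 0x645c

0x645c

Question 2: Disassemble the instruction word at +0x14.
@+14  little-endian(60 2a) = 0x2a60
  opcode bits[15:12]=0x2: cmp/RR
  rd: (w>>8)&0xf=0xa → r10
  rs: (w>>4)&0xf=0x6 → r6

cmp r10, r6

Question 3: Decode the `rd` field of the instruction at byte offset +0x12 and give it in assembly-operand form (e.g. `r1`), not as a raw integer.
[12] 10 68 → 0x6810
  opcode bits[15:12]=0x6: and/RR
  rd@[11:8]=0x8 ⇒ r8
  rs@[7:4]=0x1 ⇒ r1

r8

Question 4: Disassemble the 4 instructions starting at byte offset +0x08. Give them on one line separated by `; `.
off 0x08: read 08 cd as little → 0xcd08
  opcode bits[15:12]=0xc: subi/RI
  rd@[11:8]=0xd ⇒ r13
  imm@[7:0]=0x8 ⇒ #8
off 0x0a: read 00 41 as little → 0x4100
  opcode bits[15:12]=0x4: inv/R
  rd@[11:8]=0x1 ⇒ r1
off 0x0c: read 00 00 as little → 0x0000
  opcode bits[15:12]=0x0: ret/N
off 0x0e: read 01 be as little → 0xbe01
  opcode bits[15:12]=0xb: li/RI
  rd@[11:8]=0xe ⇒ r14
  imm@[7:0]=0x1 ⇒ #1

subi r13, #8; inv r1; ret; li r14, #1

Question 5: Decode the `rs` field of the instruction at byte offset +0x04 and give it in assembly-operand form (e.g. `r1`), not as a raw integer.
r2

+0x04: 20 9d ⇒ word 0x9d20 (little)
  top 4b → 0x9 → ldr [RR]
  rd: (w>>8)&0xf=0xd → r13
  rs: (w>>4)&0xf=0x2 → r2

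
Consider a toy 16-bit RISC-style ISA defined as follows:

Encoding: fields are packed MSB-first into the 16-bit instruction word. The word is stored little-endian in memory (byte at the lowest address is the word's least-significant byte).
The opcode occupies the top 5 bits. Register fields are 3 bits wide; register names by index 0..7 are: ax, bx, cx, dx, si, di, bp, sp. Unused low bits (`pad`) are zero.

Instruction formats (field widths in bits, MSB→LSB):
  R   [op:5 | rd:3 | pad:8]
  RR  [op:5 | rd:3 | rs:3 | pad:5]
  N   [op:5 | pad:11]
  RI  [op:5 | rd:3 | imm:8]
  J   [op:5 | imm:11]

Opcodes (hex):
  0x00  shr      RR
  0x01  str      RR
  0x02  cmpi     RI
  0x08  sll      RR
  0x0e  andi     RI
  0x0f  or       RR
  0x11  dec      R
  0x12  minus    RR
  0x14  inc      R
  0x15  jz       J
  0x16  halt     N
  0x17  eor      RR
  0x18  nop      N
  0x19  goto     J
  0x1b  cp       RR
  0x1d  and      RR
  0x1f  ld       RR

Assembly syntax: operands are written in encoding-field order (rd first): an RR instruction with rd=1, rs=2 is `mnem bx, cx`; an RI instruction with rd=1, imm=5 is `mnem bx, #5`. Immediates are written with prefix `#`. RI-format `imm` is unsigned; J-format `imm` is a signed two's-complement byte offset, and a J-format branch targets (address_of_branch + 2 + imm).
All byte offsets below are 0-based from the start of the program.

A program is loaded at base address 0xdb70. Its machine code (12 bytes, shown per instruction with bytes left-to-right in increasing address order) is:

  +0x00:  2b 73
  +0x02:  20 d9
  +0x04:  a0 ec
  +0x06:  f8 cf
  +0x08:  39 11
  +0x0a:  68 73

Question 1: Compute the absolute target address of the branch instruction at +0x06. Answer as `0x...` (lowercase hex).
0xdb70

[06] f8 cf → 0xcff8
  op=0xcff8>>11=0x19 ⇒ goto (J)
  imm@[10:0]=0x7f8 (s11→-8) ⇒ #-8
  target = base 0xdb70 + off 0x06 + 2 + imm -8 = 0xdb70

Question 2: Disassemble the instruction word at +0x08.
cmpi bx, #57

+0x08: 39 11 ⇒ word 0x1139 (little)
  op=0x1139>>11=0x2 ⇒ cmpi (RI)
  rd: (w>>8)&0x7=0x1 → bx
  imm: (w>>0)&0xff=0x39 → #57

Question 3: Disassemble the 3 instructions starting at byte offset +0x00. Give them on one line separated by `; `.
andi dx, #43; cp bx, bx; and si, di

[00] 2b 73 → 0x732b
  opcode bits[15:11]=0xe: andi/RI
  rd: (w>>8)&0x7=0x3 → dx
  imm: (w>>0)&0xff=0x2b → #43
[02] 20 d9 → 0xd920
  opcode bits[15:11]=0x1b: cp/RR
  rd: (w>>8)&0x7=0x1 → bx
  rs: (w>>5)&0x7=0x1 → bx
[04] a0 ec → 0xeca0
  opcode bits[15:11]=0x1d: and/RR
  rd: (w>>8)&0x7=0x4 → si
  rs: (w>>5)&0x7=0x5 → di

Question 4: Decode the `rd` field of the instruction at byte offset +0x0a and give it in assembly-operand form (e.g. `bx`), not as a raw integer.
dx

[0a] 68 73 → 0x7368
  top 5b → 0xe → andi [RI]
  rd: (w>>8)&0x7=0x3 → dx
  imm: (w>>0)&0xff=0x68 → #104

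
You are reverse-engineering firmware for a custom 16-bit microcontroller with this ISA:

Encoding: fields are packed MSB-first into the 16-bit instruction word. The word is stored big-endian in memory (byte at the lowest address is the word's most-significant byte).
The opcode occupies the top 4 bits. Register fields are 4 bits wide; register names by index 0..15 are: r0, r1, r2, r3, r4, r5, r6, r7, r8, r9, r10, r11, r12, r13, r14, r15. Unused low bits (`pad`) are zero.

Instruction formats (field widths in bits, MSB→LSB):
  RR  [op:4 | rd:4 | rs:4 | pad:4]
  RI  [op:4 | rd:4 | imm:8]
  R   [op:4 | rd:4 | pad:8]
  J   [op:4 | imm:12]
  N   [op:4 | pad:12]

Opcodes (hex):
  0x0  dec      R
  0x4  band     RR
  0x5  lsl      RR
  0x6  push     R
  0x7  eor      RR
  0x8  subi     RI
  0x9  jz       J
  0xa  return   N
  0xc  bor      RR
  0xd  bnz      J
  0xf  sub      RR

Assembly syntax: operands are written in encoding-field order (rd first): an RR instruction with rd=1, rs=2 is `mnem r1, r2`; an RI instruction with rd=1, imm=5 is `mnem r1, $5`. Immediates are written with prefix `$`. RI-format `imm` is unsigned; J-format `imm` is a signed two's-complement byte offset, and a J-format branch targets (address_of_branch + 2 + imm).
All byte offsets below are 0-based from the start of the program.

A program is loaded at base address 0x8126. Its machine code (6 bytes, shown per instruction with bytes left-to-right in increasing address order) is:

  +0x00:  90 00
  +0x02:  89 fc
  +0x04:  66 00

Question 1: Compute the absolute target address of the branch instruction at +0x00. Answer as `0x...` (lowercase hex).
0x8128

@+00  big-endian(90 00) = 0x9000
  top 4b → 0x9 → jz [J]
  imm: (w>>0)&0xfff=0x0 → $0
  target = base 0x8126 + off 0x00 + 2 + imm 0 = 0x8128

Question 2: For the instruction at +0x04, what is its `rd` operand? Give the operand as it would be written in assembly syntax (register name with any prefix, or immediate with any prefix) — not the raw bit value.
@+04  big-endian(66 00) = 0x6600
  op=0x6600>>12=0x6 ⇒ push (R)
  rd: (w>>8)&0xf=0x6 → r6

r6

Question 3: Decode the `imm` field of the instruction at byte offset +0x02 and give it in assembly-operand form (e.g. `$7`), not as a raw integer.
$252

[02] 89 fc → 0x89fc
  opcode bits[15:12]=0x8: subi/RI
  [11:8] rd=9 = r9
  [7:0] imm=252 = $252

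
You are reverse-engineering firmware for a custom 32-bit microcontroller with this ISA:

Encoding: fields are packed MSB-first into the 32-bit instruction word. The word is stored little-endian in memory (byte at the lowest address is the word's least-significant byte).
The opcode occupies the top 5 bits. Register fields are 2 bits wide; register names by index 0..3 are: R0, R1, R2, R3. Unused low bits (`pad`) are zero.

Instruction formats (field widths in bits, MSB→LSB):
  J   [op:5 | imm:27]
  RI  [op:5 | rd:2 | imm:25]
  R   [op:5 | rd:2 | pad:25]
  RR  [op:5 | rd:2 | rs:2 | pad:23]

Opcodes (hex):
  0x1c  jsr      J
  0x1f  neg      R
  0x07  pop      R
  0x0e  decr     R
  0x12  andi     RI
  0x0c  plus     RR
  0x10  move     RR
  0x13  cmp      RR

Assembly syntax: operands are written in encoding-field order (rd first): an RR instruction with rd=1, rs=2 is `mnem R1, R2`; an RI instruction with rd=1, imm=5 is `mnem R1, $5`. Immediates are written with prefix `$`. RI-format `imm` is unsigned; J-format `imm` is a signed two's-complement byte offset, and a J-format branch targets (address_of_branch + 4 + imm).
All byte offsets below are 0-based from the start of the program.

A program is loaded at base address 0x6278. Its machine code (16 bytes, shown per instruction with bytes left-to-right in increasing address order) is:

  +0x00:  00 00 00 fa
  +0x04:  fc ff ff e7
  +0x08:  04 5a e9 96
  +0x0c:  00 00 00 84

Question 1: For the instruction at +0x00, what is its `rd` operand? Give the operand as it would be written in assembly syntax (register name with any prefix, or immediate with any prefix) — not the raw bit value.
@+00  little-endian(00 00 00 fa) = 0xfa000000
  op=0xfa000000>>27=0x1f ⇒ neg (R)
  [26:25] rd=1 = R1

R1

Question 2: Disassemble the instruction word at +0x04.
@+04  little-endian(fc ff ff e7) = 0xe7fffffc
  top 5b → 0x1c → jsr [J]
  imm@[26:0]=0x7fffffc (s27→-4) ⇒ $-4

jsr $-4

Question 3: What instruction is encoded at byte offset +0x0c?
move R2, R0

off 0x0c: read 00 00 00 84 as little → 0x84000000
  top 5b → 0x10 → move [RR]
  rd@[26:25]=0x2 ⇒ R2
  rs@[24:23]=0x0 ⇒ R0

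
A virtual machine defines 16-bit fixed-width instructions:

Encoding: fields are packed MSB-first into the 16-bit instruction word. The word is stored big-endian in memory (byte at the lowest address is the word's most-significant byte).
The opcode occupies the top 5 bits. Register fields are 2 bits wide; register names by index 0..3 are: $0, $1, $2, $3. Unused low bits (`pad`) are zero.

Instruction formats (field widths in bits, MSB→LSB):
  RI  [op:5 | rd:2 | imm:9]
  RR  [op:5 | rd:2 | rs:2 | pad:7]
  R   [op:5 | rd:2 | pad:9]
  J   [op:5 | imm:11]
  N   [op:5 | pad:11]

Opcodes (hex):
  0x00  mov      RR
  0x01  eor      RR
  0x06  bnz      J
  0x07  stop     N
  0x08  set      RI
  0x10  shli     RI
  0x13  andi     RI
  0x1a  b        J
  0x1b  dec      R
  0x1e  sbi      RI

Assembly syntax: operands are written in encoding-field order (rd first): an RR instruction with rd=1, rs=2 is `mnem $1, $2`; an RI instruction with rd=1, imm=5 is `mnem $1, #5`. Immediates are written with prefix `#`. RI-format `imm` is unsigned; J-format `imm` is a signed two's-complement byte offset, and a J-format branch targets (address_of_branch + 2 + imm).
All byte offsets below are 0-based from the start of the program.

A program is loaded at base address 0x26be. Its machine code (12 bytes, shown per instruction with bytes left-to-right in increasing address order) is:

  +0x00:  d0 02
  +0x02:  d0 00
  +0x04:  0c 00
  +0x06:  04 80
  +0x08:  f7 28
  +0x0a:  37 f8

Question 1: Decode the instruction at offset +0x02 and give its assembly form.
b #0

+0x02: d0 00 ⇒ word 0xd000 (big)
  opcode bits[15:11]=0x1a: b/J
  imm@[10:0]=0x0 ⇒ #0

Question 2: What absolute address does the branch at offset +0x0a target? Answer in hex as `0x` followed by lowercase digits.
+0x0a: 37 f8 ⇒ word 0x37f8 (big)
  op=0x37f8>>11=0x6 ⇒ bnz (J)
  imm: (w>>0)&0x7ff=0x7f8 (s11→-8) → #-8
  target = base 0x26be + off 0x0a + 2 + imm -8 = 0x26c2

0x26c2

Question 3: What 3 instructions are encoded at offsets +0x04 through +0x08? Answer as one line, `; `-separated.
eor $2, $0; mov $2, $1; sbi $3, #296

@+04  big-endian(0c 00) = 0x0c00
  opcode bits[15:11]=0x1: eor/RR
  rd: (w>>9)&0x3=0x2 → $2
  rs: (w>>7)&0x3=0x0 → $0
@+06  big-endian(04 80) = 0x0480
  opcode bits[15:11]=0x0: mov/RR
  rd: (w>>9)&0x3=0x2 → $2
  rs: (w>>7)&0x3=0x1 → $1
@+08  big-endian(f7 28) = 0xf728
  opcode bits[15:11]=0x1e: sbi/RI
  rd: (w>>9)&0x3=0x3 → $3
  imm: (w>>0)&0x1ff=0x128 → #296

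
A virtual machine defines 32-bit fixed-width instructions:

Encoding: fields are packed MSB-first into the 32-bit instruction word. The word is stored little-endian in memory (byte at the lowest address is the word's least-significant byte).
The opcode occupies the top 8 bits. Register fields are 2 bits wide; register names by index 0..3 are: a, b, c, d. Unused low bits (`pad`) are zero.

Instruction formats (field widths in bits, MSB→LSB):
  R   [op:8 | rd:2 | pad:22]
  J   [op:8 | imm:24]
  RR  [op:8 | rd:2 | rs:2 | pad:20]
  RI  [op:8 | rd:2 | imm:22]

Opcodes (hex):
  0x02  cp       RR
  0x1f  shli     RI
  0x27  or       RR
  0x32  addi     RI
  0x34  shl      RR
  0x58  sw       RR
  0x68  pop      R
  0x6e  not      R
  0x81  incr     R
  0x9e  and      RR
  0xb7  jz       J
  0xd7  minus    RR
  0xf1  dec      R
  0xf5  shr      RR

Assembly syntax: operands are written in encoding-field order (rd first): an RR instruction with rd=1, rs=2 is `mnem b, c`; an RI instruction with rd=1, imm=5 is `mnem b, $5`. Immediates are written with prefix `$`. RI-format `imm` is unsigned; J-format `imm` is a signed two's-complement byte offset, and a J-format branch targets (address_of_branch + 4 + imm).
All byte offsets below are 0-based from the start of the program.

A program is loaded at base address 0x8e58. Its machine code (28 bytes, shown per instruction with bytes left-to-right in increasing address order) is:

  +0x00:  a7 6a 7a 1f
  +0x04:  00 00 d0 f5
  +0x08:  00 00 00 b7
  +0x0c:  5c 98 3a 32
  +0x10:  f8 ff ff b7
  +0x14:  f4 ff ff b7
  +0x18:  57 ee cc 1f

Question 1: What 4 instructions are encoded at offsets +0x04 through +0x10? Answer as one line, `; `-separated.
shr d, b; jz $0; addi a, $3840092; jz $-8

@+04  little-endian(00 00 d0 f5) = 0xf5d00000
  opcode bits[31:24]=0xf5: shr/RR
  rd@[23:22]=0x3 ⇒ d
  rs@[21:20]=0x1 ⇒ b
@+08  little-endian(00 00 00 b7) = 0xb7000000
  opcode bits[31:24]=0xb7: jz/J
  imm@[23:0]=0x0 ⇒ $0
@+0c  little-endian(5c 98 3a 32) = 0x323a985c
  opcode bits[31:24]=0x32: addi/RI
  rd@[23:22]=0x0 ⇒ a
  imm@[21:0]=0x3a985c ⇒ $3840092
@+10  little-endian(f8 ff ff b7) = 0xb7fffff8
  opcode bits[31:24]=0xb7: jz/J
  imm@[23:0]=0xfffff8 (s24→-8) ⇒ $-8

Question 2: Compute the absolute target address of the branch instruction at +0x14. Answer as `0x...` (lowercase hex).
[14] f4 ff ff b7 → 0xb7fffff4
  opcode bits[31:24]=0xb7: jz/J
  [23:0] imm=16777204 (s24→-12) = $-12
  target = base 0x8e58 + off 0x14 + 4 + imm -12 = 0x8e64

0x8e64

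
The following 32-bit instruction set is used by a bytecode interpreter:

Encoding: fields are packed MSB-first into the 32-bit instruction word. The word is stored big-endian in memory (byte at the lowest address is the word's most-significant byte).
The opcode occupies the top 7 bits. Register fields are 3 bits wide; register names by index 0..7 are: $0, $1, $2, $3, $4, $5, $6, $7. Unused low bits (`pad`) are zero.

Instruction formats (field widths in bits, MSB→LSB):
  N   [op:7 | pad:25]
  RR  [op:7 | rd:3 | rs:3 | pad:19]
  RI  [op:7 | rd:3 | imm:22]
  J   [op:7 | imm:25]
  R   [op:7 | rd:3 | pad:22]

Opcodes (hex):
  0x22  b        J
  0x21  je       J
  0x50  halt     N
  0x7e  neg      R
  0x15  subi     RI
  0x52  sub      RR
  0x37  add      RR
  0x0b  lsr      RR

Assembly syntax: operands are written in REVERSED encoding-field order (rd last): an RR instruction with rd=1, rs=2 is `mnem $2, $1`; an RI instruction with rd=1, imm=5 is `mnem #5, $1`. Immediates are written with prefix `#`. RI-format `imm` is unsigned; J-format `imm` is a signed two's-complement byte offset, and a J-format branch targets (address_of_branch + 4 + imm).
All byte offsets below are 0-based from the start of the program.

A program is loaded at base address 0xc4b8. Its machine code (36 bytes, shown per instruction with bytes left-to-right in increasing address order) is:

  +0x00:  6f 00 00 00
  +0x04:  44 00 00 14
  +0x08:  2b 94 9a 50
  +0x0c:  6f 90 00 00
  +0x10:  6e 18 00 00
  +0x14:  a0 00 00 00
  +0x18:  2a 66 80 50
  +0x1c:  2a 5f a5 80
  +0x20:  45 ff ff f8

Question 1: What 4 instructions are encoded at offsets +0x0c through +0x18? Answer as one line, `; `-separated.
@+0c  big-endian(6f 90 00 00) = 0x6f900000
  top 7b → 0x37 → add [RR]
  rd@[24:22]=0x6 ⇒ $6
  rs@[21:19]=0x2 ⇒ $2
@+10  big-endian(6e 18 00 00) = 0x6e180000
  top 7b → 0x37 → add [RR]
  rd@[24:22]=0x0 ⇒ $0
  rs@[21:19]=0x3 ⇒ $3
@+14  big-endian(a0 00 00 00) = 0xa0000000
  top 7b → 0x50 → halt [N]
@+18  big-endian(2a 66 80 50) = 0x2a668050
  top 7b → 0x15 → subi [RI]
  rd@[24:22]=0x1 ⇒ $1
  imm@[21:0]=0x268050 ⇒ #2523216

add $2, $6; add $3, $0; halt; subi #2523216, $1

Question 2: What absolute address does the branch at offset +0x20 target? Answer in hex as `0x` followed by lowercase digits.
0xc4d4

[20] 45 ff ff f8 → 0x45fffff8
  op=0x45fffff8>>25=0x22 ⇒ b (J)
  imm@[24:0]=0x1fffff8 (s25→-8) ⇒ #-8
  target = base 0xc4b8 + off 0x20 + 4 + imm -8 = 0xc4d4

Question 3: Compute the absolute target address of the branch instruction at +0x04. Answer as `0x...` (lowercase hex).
off 0x04: read 44 00 00 14 as big → 0x44000014
  op=0x44000014>>25=0x22 ⇒ b (J)
  [24:0] imm=20 = #20
  target = base 0xc4b8 + off 0x04 + 4 + imm 20 = 0xc4d4

0xc4d4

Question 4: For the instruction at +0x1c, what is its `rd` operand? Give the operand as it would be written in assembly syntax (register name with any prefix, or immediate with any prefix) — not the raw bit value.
off 0x1c: read 2a 5f a5 80 as big → 0x2a5fa580
  op=0x2a5fa580>>25=0x15 ⇒ subi (RI)
  rd: (w>>22)&0x7=0x1 → $1
  imm: (w>>0)&0x3fffff=0x1fa580 → #2073984

$1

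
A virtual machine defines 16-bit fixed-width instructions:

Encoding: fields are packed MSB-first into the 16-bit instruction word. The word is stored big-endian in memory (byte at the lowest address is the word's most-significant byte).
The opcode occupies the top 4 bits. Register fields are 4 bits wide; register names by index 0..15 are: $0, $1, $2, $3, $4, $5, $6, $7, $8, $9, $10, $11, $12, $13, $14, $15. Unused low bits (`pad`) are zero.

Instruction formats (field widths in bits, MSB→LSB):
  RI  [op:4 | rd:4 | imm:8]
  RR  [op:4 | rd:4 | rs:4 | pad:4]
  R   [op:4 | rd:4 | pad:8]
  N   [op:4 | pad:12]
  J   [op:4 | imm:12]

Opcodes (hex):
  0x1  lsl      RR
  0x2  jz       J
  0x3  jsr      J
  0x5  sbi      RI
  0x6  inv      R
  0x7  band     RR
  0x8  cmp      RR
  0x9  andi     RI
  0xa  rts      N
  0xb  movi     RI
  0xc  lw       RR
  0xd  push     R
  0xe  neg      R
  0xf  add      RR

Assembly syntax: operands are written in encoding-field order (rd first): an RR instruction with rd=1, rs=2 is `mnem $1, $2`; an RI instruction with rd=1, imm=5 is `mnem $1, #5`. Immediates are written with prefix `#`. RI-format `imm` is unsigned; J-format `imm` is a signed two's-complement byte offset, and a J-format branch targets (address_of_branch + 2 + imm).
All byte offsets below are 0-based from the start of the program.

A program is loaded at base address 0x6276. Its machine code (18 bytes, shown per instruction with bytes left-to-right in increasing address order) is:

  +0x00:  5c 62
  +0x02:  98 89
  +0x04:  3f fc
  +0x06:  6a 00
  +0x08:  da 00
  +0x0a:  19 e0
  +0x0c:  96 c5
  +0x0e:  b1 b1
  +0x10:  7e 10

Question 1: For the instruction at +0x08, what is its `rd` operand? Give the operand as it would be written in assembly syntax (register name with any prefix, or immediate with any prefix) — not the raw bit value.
off 0x08: read da 00 as big → 0xda00
  opcode bits[15:12]=0xd: push/R
  [11:8] rd=10 = $10

$10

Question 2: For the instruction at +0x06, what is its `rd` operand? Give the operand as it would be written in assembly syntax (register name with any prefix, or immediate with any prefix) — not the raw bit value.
+0x06: 6a 00 ⇒ word 0x6a00 (big)
  top 4b → 0x6 → inv [R]
  rd: (w>>8)&0xf=0xa → $10

$10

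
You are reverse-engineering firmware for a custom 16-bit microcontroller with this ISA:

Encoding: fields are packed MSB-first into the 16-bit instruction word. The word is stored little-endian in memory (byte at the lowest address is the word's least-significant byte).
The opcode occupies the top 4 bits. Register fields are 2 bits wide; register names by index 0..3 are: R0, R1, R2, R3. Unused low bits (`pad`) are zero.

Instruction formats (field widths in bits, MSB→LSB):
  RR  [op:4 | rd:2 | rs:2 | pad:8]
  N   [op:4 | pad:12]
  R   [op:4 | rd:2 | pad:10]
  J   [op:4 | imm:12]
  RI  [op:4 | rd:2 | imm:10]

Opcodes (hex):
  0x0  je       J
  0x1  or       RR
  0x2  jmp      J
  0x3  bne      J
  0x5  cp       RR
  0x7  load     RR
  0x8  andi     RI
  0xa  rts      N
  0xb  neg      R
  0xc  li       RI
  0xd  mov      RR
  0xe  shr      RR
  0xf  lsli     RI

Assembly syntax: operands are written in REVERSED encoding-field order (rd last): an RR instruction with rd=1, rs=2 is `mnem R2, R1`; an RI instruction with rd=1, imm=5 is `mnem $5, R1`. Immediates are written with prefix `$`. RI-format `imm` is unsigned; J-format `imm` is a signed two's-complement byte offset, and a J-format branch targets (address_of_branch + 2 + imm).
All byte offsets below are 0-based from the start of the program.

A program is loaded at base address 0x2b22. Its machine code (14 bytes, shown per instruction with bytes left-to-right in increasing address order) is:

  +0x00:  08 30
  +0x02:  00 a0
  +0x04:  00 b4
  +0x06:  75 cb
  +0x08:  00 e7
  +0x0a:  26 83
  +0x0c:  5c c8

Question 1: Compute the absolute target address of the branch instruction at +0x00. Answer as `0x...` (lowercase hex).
0x2b2c

off 0x00: read 08 30 as little → 0x3008
  opcode bits[15:12]=0x3: bne/J
  [11:0] imm=8 = $8
  target = base 0x2b22 + off 0x00 + 2 + imm 8 = 0x2b2c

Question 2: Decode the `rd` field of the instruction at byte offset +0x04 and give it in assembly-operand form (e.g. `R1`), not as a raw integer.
R1

+0x04: 00 b4 ⇒ word 0xb400 (little)
  opcode bits[15:12]=0xb: neg/R
  [11:10] rd=1 = R1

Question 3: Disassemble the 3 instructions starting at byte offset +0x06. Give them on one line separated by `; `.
off 0x06: read 75 cb as little → 0xcb75
  op=0xcb75>>12=0xc ⇒ li (RI)
  rd@[11:10]=0x2 ⇒ R2
  imm@[9:0]=0x375 ⇒ $885
off 0x08: read 00 e7 as little → 0xe700
  op=0xe700>>12=0xe ⇒ shr (RR)
  rd@[11:10]=0x1 ⇒ R1
  rs@[9:8]=0x3 ⇒ R3
off 0x0a: read 26 83 as little → 0x8326
  op=0x8326>>12=0x8 ⇒ andi (RI)
  rd@[11:10]=0x0 ⇒ R0
  imm@[9:0]=0x326 ⇒ $806

li $885, R2; shr R3, R1; andi $806, R0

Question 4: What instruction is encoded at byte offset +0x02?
rts

@+02  little-endian(00 a0) = 0xa000
  op=0xa000>>12=0xa ⇒ rts (N)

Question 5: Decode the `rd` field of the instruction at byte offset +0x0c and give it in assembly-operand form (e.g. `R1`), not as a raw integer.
R2

[0c] 5c c8 → 0xc85c
  op=0xc85c>>12=0xc ⇒ li (RI)
  [11:10] rd=2 = R2
  [9:0] imm=92 = $92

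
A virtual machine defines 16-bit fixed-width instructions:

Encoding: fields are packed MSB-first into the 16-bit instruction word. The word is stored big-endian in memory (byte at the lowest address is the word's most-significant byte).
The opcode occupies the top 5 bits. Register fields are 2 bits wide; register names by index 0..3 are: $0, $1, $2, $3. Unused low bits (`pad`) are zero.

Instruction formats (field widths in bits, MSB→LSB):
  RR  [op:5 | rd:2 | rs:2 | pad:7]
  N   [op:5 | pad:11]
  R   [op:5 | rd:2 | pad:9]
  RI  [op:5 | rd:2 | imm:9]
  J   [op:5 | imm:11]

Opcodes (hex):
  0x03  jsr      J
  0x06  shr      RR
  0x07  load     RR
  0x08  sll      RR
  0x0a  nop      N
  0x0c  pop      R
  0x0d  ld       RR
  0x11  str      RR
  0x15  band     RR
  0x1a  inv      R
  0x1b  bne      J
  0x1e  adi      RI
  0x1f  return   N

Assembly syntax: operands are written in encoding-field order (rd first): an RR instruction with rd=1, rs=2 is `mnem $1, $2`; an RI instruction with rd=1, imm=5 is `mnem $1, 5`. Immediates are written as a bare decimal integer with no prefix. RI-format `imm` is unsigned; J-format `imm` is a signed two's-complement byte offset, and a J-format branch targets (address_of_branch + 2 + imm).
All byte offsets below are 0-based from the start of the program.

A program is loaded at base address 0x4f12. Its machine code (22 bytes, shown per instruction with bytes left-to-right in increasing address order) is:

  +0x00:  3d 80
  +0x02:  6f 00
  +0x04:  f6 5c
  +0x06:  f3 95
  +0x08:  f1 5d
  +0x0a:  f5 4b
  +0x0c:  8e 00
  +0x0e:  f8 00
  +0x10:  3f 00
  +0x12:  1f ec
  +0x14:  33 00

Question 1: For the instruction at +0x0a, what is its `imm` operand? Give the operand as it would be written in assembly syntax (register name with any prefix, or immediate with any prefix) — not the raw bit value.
331

[0a] f5 4b → 0xf54b
  op=0xf54b>>11=0x1e ⇒ adi (RI)
  rd: (w>>9)&0x3=0x2 → $2
  imm: (w>>0)&0x1ff=0x14b → 331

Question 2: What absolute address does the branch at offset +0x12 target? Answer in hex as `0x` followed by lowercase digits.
off 0x12: read 1f ec as big → 0x1fec
  opcode bits[15:11]=0x3: jsr/J
  imm@[10:0]=0x7ec (s11→-20) ⇒ -20
  target = base 0x4f12 + off 0x12 + 2 + imm -20 = 0x4f12

0x4f12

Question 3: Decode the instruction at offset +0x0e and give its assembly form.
return

[0e] f8 00 → 0xf800
  top 5b → 0x1f → return [N]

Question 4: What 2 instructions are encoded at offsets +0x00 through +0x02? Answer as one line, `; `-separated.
load $2, $3; ld $3, $2

off 0x00: read 3d 80 as big → 0x3d80
  op=0x3d80>>11=0x7 ⇒ load (RR)
  rd@[10:9]=0x2 ⇒ $2
  rs@[8:7]=0x3 ⇒ $3
off 0x02: read 6f 00 as big → 0x6f00
  op=0x6f00>>11=0xd ⇒ ld (RR)
  rd@[10:9]=0x3 ⇒ $3
  rs@[8:7]=0x2 ⇒ $2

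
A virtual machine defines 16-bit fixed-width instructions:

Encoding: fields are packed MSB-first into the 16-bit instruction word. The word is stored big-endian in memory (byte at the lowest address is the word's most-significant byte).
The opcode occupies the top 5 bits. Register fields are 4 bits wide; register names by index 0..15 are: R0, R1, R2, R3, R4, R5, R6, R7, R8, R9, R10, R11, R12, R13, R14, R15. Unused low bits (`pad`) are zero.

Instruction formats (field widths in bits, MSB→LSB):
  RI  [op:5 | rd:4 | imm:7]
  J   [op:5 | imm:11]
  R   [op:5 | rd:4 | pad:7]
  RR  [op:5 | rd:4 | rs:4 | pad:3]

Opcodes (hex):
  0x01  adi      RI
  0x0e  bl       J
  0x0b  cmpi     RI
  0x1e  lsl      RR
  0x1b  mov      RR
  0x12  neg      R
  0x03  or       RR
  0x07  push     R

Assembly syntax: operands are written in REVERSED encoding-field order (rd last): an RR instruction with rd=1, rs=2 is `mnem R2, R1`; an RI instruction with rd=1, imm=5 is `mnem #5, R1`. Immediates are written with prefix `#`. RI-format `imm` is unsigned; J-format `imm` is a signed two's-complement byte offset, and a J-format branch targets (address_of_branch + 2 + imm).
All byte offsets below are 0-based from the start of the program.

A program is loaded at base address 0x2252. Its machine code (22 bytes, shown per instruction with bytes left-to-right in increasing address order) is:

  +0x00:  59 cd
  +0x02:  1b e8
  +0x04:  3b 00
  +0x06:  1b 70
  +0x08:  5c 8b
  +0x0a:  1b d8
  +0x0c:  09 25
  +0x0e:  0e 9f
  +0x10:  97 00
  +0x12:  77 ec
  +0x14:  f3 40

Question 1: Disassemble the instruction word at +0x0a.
off 0x0a: read 1b d8 as big → 0x1bd8
  top 5b → 0x3 → or [RR]
  rd@[10:7]=0x7 ⇒ R7
  rs@[6:3]=0xb ⇒ R11

or R11, R7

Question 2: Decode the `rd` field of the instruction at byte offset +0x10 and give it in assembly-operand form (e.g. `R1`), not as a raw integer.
@+10  big-endian(97 00) = 0x9700
  top 5b → 0x12 → neg [R]
  [10:7] rd=14 = R14

R14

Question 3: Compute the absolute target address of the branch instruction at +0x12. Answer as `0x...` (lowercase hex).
0x2252

+0x12: 77 ec ⇒ word 0x77ec (big)
  top 5b → 0xe → bl [J]
  [10:0] imm=2028 (s11→-20) = #-20
  target = base 0x2252 + off 0x12 + 2 + imm -20 = 0x2252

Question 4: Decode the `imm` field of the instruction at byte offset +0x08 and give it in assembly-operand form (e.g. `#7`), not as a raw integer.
#11

off 0x08: read 5c 8b as big → 0x5c8b
  opcode bits[15:11]=0xb: cmpi/RI
  rd@[10:7]=0x9 ⇒ R9
  imm@[6:0]=0xb ⇒ #11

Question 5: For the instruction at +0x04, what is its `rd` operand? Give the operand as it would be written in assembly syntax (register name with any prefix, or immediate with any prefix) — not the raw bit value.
R6

off 0x04: read 3b 00 as big → 0x3b00
  opcode bits[15:11]=0x7: push/R
  rd: (w>>7)&0xf=0x6 → R6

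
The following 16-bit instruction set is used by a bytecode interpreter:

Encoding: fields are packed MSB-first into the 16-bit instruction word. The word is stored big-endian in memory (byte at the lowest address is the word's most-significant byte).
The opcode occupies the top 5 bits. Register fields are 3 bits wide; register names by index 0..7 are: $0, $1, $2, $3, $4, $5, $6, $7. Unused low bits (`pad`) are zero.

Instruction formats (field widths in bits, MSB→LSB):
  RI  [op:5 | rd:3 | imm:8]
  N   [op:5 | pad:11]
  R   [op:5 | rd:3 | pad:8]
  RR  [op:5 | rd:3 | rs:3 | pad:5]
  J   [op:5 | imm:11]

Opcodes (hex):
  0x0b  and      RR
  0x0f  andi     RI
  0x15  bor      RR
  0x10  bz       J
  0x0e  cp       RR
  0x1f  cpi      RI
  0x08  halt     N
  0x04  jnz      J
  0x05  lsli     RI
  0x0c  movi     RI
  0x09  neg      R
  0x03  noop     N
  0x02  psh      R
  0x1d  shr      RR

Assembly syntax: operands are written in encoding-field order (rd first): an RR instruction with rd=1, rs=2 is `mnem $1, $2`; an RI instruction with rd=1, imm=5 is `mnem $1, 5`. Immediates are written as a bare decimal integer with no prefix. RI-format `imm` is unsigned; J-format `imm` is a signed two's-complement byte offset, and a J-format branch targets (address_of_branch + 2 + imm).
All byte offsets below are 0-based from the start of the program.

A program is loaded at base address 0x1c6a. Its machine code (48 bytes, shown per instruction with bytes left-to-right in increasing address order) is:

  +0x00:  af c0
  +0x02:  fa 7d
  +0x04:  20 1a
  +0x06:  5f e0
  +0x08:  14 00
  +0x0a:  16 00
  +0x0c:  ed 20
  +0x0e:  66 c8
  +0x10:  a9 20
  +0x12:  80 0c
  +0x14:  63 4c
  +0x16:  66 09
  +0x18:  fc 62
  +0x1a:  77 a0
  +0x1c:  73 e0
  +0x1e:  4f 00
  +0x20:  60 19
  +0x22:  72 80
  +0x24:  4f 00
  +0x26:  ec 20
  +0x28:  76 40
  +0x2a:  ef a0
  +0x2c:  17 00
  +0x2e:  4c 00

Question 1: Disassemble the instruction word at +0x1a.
cp $7, $5

+0x1a: 77 a0 ⇒ word 0x77a0 (big)
  top 5b → 0xe → cp [RR]
  rd: (w>>8)&0x7=0x7 → $7
  rs: (w>>5)&0x7=0x5 → $5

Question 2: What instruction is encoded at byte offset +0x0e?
movi $6, 200

off 0x0e: read 66 c8 as big → 0x66c8
  op=0x66c8>>11=0xc ⇒ movi (RI)
  rd@[10:8]=0x6 ⇒ $6
  imm@[7:0]=0xc8 ⇒ 200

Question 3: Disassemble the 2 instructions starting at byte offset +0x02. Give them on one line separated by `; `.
cpi $2, 125; jnz 26

@+02  big-endian(fa 7d) = 0xfa7d
  opcode bits[15:11]=0x1f: cpi/RI
  rd: (w>>8)&0x7=0x2 → $2
  imm: (w>>0)&0xff=0x7d → 125
@+04  big-endian(20 1a) = 0x201a
  opcode bits[15:11]=0x4: jnz/J
  imm: (w>>0)&0x7ff=0x1a → 26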